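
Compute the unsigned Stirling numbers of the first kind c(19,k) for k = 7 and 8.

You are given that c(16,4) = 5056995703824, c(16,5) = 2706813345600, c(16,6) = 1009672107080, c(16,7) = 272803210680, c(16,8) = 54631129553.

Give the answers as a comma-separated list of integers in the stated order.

row 17: T[17][5]=16·2706813345600+5056995703824=48366009233424  T[17][6]=16·1009672107080+2706813345600=18861567058880  T[17][7]=16·272803210680+1009672107080=5374523477960  T[17][8]=16·54631129553+272803210680=1146901283528
row 18: T[18][6]=17·18861567058880+48366009233424=369012649234384  T[18][7]=17·5374523477960+18861567058880=110228466184200  T[18][8]=17·1146901283528+5374523477960=24871845297936
row 19: T[19][7]=18·110228466184200+369012649234384=2353125040549984  T[19][8]=18·24871845297936+110228466184200=557921681547048
Read c(19,7) = 2353125040549984, c(19,8) = 557921681547048.

2353125040549984, 557921681547048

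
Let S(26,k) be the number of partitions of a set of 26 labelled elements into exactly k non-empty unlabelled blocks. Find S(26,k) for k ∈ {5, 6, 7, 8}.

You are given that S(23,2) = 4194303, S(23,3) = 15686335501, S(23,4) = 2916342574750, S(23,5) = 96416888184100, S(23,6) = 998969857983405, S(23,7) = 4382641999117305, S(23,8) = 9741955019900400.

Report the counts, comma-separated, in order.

12230196160292565, 224595186974125331, 1631853797991016600, 5749622251945664950

i=24: T(24,3)=4194303+3·15686335501=47063200806 | T(24,4)=15686335501+4·2916342574750=11681056634501 | T(24,5)=2916342574750+5·96416888184100=485000783495250 | T(24,6)=96416888184100+6·998969857983405=6090236036084530 | T(24,7)=998969857983405+7·4382641999117305=31677463851804540 | T(24,8)=4382641999117305+8·9741955019900400=82318282158320505
i=25: T(25,4)=47063200806+4·11681056634501=46771289738810 | T(25,5)=11681056634501+5·485000783495250=2436684974110751 | T(25,6)=485000783495250+6·6090236036084530=37026417000002430 | T(25,7)=6090236036084530+7·31677463851804540=227832482998716310 | T(25,8)=31677463851804540+8·82318282158320505=690223721118368580
i=26: T(26,5)=46771289738810+5·2436684974110751=12230196160292565 | T(26,6)=2436684974110751+6·37026417000002430=224595186974125331 | T(26,7)=37026417000002430+7·227832482998716310=1631853797991016600 | T(26,8)=227832482998716310+8·690223721118368580=5749622251945664950
Read S(26,5) = 12230196160292565, S(26,6) = 224595186974125331, S(26,7) = 1631853797991016600, S(26,8) = 5749622251945664950.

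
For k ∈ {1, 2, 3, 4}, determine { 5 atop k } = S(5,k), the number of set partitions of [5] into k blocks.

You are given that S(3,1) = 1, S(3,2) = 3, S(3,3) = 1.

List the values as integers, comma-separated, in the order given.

r4: T_4,1=1×1+0=1; T_4,2=2×3+1=7; T_4,3=3×1+3=6; T_4,4=4×0+1=1
r5: T_5,1=1×1+0=1; T_5,2=2×7+1=15; T_5,3=3×6+7=25; T_5,4=4×1+6=10
Read S(5,1) = 1, S(5,2) = 15, S(5,3) = 25, S(5,4) = 10.

1, 15, 25, 10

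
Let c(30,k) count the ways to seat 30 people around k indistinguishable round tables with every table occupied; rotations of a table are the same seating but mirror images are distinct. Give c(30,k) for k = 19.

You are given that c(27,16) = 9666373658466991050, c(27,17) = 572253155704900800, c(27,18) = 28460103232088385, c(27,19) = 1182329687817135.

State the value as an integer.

row 28: T[28][17]=27·572253155704900800+9666373658466991050=25117208862499312650  T[28][18]=27·28460103232088385+572253155704900800=1340675942971287195  T[28][19]=27·1182329687817135+28460103232088385=60383004803151030
row 29: T[29][18]=28·1340675942971287195+25117208862499312650=62656135265695354110  T[29][19]=28·60383004803151030+1340675942971287195=3031400077459516035
row 30: T[30][19]=29·3031400077459516035+62656135265695354110=150566737512021319125
Read c(30,19) = 150566737512021319125.

150566737512021319125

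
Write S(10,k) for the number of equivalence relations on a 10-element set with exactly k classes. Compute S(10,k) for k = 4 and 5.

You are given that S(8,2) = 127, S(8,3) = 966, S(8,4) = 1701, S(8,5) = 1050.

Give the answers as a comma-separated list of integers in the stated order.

r9: T_9,3=3×966+127=3025; T_9,4=4×1701+966=7770; T_9,5=5×1050+1701=6951
r10: T_10,4=4×7770+3025=34105; T_10,5=5×6951+7770=42525
Read S(10,4) = 34105, S(10,5) = 42525.

34105, 42525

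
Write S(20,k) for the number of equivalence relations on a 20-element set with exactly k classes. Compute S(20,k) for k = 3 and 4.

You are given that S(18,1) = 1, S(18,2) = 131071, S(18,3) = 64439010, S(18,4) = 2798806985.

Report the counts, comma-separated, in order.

580606446, 45232115901

r19: T_19,2=2×131071+1=262143; T_19,3=3×64439010+131071=193448101; T_19,4=4×2798806985+64439010=11259666950
r20: T_20,3=3×193448101+262143=580606446; T_20,4=4×11259666950+193448101=45232115901
Read S(20,3) = 580606446, S(20,4) = 45232115901.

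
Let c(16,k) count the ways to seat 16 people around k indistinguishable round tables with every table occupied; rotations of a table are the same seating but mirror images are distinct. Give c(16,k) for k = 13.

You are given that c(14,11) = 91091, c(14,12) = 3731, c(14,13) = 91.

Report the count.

row 15: T[15][12]=14·3731+91091=143325  T[15][13]=14·91+3731=5005
row 16: T[16][13]=15·5005+143325=218400
Read c(16,13) = 218400.

218400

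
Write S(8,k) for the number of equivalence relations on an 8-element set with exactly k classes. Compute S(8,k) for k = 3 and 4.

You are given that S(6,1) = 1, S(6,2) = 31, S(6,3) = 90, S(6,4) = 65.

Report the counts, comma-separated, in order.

r7: T_7,2=2×31+1=63; T_7,3=3×90+31=301; T_7,4=4×65+90=350
r8: T_8,3=3×301+63=966; T_8,4=4×350+301=1701
Read S(8,3) = 966, S(8,4) = 1701.

966, 1701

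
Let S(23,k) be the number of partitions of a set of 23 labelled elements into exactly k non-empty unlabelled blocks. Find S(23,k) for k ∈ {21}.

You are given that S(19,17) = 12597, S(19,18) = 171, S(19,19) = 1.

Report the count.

28336

[20] T[20,18]:18*171+12597=15675 · T[20,19]:19*1+171=190 · T[20,20]:20*0+1=1
[21] T[21,19]:19*190+15675=19285 · T[21,20]:20*1+190=210 · T[21,21]:21*0+1=1
[22] T[22,20]:20*210+19285=23485 · T[22,21]:21*1+210=231
[23] T[23,21]:21*231+23485=28336
Read S(23,21) = 28336.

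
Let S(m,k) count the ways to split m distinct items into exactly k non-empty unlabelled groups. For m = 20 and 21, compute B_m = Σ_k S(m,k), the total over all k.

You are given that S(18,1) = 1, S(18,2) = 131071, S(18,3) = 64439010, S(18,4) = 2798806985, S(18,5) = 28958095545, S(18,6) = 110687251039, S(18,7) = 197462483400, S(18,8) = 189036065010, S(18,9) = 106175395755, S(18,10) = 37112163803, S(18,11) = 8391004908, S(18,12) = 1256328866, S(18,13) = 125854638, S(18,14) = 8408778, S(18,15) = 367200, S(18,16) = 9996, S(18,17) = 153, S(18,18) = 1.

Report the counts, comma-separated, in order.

51724158235372, 474869816156751

row 19: T[19][1]=1·1+0=1  T[19][2]=2·131071+1=262143  T[19][3]=3·64439010+131071=193448101  T[19][4]=4·2798806985+64439010=11259666950  T[19][5]=5·28958095545+2798806985=147589284710  T[19][6]=6·110687251039+28958095545=693081601779  T[19][7]=7·197462483400+110687251039=1492924634839  T[19][8]=8·189036065010+197462483400=1709751003480  T[19][9]=9·106175395755+189036065010=1144614626805  T[19][10]=10·37112163803+106175395755=477297033785  T[19][11]=11·8391004908+37112163803=129413217791  T[19][12]=12·1256328866+8391004908=23466951300  T[19][13]=13·125854638+1256328866=2892439160  T[19][14]=14·8408778+125854638=243577530  T[19][15]=15·367200+8408778=13916778  T[19][16]=16·9996+367200=527136  T[19][17]=17·153+9996=12597  T[19][18]=18·1+153=171  T[19][19]=19·0+1=1
row 20: T[20][1]=1·1+0=1  T[20][2]=2·262143+1=524287  T[20][3]=3·193448101+262143=580606446  T[20][4]=4·11259666950+193448101=45232115901  T[20][5]=5·147589284710+11259666950=749206090500  T[20][6]=6·693081601779+147589284710=4306078895384  T[20][7]=7·1492924634839+693081601779=11143554045652  T[20][8]=8·1709751003480+1492924634839=15170932662679  T[20][9]=9·1144614626805+1709751003480=12011282644725  T[20][10]=10·477297033785+1144614626805=5917584964655  T[20][11]=11·129413217791+477297033785=1900842429486  T[20][12]=12·23466951300+129413217791=411016633391  T[20][13]=13·2892439160+23466951300=61068660380  T[20][14]=14·243577530+2892439160=6302524580  T[20][15]=15·13916778+243577530=452329200  T[20][16]=16·527136+13916778=22350954  T[20][17]=17·12597+527136=741285  T[20][18]=18·171+12597=15675  T[20][19]=19·1+171=190  T[20][20]=20·0+1=1
row 21: T[21][1]=1·1+0=1  T[21][2]=2·524287+1=1048575  T[21][3]=3·580606446+524287=1742343625  T[21][4]=4·45232115901+580606446=181509070050  T[21][5]=5·749206090500+45232115901=3791262568401  T[21][6]=6·4306078895384+749206090500=26585679462804  T[21][7]=7·11143554045652+4306078895384=82310957214948  T[21][8]=8·15170932662679+11143554045652=132511015347084  T[21][9]=9·12011282644725+15170932662679=123272476465204  T[21][10]=10·5917584964655+12011282644725=71187132291275  T[21][11]=11·1900842429486+5917584964655=26826851689001  T[21][12]=12·411016633391+1900842429486=6833042030178  T[21][13]=13·61068660380+411016633391=1204909218331  T[21][14]=14·6302524580+61068660380=149304004500  T[21][15]=15·452329200+6302524580=13087462580  T[21][16]=16·22350954+452329200=809944464  T[21][17]=17·741285+22350954=34952799  T[21][18]=18·15675+741285=1023435  T[21][19]=19·190+15675=19285  T[21][20]=20·1+190=210  T[21][21]=21·0+1=1
B_20 = ΣS(20,k) = 1+524287+580606446+45232115901+749206090500+4306078895384+11143554045652+15170932662679+12011282644725+5917584964655+1900842429486+411016633391+61068660380+6302524580+452329200+22350954+741285+15675+190+1 = 51724158235372
B_21 = ΣS(21,k) = 1+1048575+1742343625+181509070050+3791262568401+26585679462804+82310957214948+132511015347084+123272476465204+71187132291275+26826851689001+6833042030178+1204909218331+149304004500+13087462580+809944464+34952799+1023435+19285+210+1 = 474869816156751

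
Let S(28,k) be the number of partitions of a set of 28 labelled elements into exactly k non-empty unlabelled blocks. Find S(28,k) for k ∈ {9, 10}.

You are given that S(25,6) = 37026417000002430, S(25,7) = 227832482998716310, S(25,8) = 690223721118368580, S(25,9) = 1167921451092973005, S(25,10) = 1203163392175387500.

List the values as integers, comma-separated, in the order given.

@26  (26,7):227832482998716310·7+37026417000002430→1631853797991016600, (26,8):690223721118368580·8+227832482998716310→5749622251945664950, (26,9):1167921451092973005·9+690223721118368580→11201516780955125625, (26,10):1203163392175387500·10+1167921451092973005→13199555372846848005
@27  (27,8):5749622251945664950·8+1631853797991016600→47628831813556336200, (27,9):11201516780955125625·9+5749622251945664950→106563273280541795575, (27,10):13199555372846848005·10+11201516780955125625→143197070509423605675
@28  (28,9):106563273280541795575·9+47628831813556336200→1006698291338432496375, (28,10):143197070509423605675·10+106563273280541795575→1538533978374777852325
Read S(28,9) = 1006698291338432496375, S(28,10) = 1538533978374777852325.

1006698291338432496375, 1538533978374777852325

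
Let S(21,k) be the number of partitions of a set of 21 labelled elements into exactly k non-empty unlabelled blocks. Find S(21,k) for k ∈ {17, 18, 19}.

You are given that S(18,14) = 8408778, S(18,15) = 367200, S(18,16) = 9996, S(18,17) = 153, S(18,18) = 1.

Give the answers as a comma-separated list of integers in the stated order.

34952799, 1023435, 19285

i=19: T(19,15)=8408778+15·367200=13916778 | T(19,16)=367200+16·9996=527136 | T(19,17)=9996+17·153=12597 | T(19,18)=153+18·1=171 | T(19,19)=1+19·0=1
i=20: T(20,16)=13916778+16·527136=22350954 | T(20,17)=527136+17·12597=741285 | T(20,18)=12597+18·171=15675 | T(20,19)=171+19·1=190
i=21: T(21,17)=22350954+17·741285=34952799 | T(21,18)=741285+18·15675=1023435 | T(21,19)=15675+19·190=19285
Read S(21,17) = 34952799, S(21,18) = 1023435, S(21,19) = 19285.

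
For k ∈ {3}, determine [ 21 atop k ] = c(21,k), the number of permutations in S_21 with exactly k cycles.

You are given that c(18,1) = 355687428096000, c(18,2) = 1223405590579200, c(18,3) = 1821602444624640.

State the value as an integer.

[19] T[19,1]:18*355687428096000+0=6402373705728000 · T[19,2]:18*1223405590579200+355687428096000=22376988058521600 · T[19,3]:18*1821602444624640+1223405590579200=34012249593822720
[20] T[20,2]:19*22376988058521600+6402373705728000=431565146817638400 · T[20,3]:19*34012249593822720+22376988058521600=668609730341153280
[21] T[21,3]:20*668609730341153280+431565146817638400=13803759753640704000
Read c(21,3) = 13803759753640704000.

13803759753640704000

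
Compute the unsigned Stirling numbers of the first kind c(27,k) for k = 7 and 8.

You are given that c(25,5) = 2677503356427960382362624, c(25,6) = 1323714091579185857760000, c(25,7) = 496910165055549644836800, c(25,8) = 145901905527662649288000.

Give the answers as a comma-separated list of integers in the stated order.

[26] T[26,6]:25*1323714091579185857760000+2677503356427960382362624=35770355645907606826362624 · T[26,7]:25*496910165055549644836800+1323714091579185857760000=13746468217967926978680000 · T[26,8]:25*145901905527662649288000+496910165055549644836800=4144457803247115877036800
[27] T[27,7]:26*13746468217967926978680000+35770355645907606826362624=393178529313073708272042624 · T[27,8]:26*4144457803247115877036800+13746468217967926978680000=121502371102392939781636800
Read c(27,7) = 393178529313073708272042624, c(27,8) = 121502371102392939781636800.

393178529313073708272042624, 121502371102392939781636800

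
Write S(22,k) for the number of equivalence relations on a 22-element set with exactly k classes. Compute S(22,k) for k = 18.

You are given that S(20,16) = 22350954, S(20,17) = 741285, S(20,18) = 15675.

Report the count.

i=21: T(21,17)=22350954+17·741285=34952799 | T(21,18)=741285+18·15675=1023435
i=22: T(22,18)=34952799+18·1023435=53374629
Read S(22,18) = 53374629.

53374629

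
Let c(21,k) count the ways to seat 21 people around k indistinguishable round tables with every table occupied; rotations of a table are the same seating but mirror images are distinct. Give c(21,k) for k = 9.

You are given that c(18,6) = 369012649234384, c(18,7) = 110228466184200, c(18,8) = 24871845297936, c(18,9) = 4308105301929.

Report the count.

row 19: T[19][7]=18·110228466184200+369012649234384=2353125040549984  T[19][8]=18·24871845297936+110228466184200=557921681547048  T[19][9]=18·4308105301929+24871845297936=102417740732658
row 20: T[20][8]=19·557921681547048+2353125040549984=12953636989943896  T[20][9]=19·102417740732658+557921681547048=2503858755467550
row 21: T[21][9]=20·2503858755467550+12953636989943896=63030812099294896
Read c(21,9) = 63030812099294896.

63030812099294896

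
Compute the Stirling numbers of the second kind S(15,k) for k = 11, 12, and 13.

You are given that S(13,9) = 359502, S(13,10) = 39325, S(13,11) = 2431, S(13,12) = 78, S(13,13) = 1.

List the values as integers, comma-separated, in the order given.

@14  (14,10):39325·10+359502→752752, (14,11):2431·11+39325→66066, (14,12):78·12+2431→3367, (14,13):1·13+78→91
@15  (15,11):66066·11+752752→1479478, (15,12):3367·12+66066→106470, (15,13):91·13+3367→4550
Read S(15,11) = 1479478, S(15,12) = 106470, S(15,13) = 4550.

1479478, 106470, 4550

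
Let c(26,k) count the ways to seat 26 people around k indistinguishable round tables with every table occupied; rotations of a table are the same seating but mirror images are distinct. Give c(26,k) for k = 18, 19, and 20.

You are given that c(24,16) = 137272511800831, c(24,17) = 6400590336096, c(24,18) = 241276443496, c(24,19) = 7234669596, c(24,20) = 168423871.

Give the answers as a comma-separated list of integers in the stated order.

595667304367135, 22563937825000, 696829576300

i=25: T(25,17)=137272511800831+24·6400590336096=290886679867135 | T(25,18)=6400590336096+24·241276443496=12191224980000 | T(25,19)=241276443496+24·7234669596=414908513800 | T(25,20)=7234669596+24·168423871=11276842500
i=26: T(26,18)=290886679867135+25·12191224980000=595667304367135 | T(26,19)=12191224980000+25·414908513800=22563937825000 | T(26,20)=414908513800+25·11276842500=696829576300
Read c(26,18) = 595667304367135, c(26,19) = 22563937825000, c(26,20) = 696829576300.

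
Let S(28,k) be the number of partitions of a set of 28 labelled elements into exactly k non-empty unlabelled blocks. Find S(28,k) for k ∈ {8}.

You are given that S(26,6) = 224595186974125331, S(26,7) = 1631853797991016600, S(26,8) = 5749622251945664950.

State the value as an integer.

row 27: T[27][7]=7·1631853797991016600+224595186974125331=11647571772911241531  T[27][8]=8·5749622251945664950+1631853797991016600=47628831813556336200
row 28: T[28][8]=8·47628831813556336200+11647571772911241531=392678226281361931131
Read S(28,8) = 392678226281361931131.

392678226281361931131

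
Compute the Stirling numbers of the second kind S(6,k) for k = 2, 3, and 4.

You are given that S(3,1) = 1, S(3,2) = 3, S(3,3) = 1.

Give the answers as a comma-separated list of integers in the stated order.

31, 90, 65

[4] T[4,1]:1*1+0=1 · T[4,2]:2*3+1=7 · T[4,3]:3*1+3=6 · T[4,4]:4*0+1=1
[5] T[5,1]:1*1+0=1 · T[5,2]:2*7+1=15 · T[5,3]:3*6+7=25 · T[5,4]:4*1+6=10
[6] T[6,2]:2*15+1=31 · T[6,3]:3*25+15=90 · T[6,4]:4*10+25=65
Read S(6,2) = 31, S(6,3) = 90, S(6,4) = 65.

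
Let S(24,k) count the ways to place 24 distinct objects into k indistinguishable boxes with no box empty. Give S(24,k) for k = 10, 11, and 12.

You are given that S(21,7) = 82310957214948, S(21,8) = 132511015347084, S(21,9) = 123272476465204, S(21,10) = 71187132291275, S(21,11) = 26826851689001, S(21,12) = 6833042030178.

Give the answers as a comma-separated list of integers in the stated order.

108254081784931500, 63100165695775560, 24930204590758260

row 22: T[22][8]=8·132511015347084+82310957214948=1142399079991620  T[22][9]=9·123272476465204+132511015347084=1241963303533920  T[22][10]=10·71187132291275+123272476465204=835143799377954  T[22][11]=11·26826851689001+71187132291275=366282500870286  T[22][12]=12·6833042030178+26826851689001=108823356051137
row 23: T[23][9]=9·1241963303533920+1142399079991620=12320068811796900  T[23][10]=10·835143799377954+1241963303533920=9593401297313460  T[23][11]=11·366282500870286+835143799377954=4864251308951100  T[23][12]=12·108823356051137+366282500870286=1672162773483930
row 24: T[24][10]=10·9593401297313460+12320068811796900=108254081784931500  T[24][11]=11·4864251308951100+9593401297313460=63100165695775560  T[24][12]=12·1672162773483930+4864251308951100=24930204590758260
Read S(24,10) = 108254081784931500, S(24,11) = 63100165695775560, S(24,12) = 24930204590758260.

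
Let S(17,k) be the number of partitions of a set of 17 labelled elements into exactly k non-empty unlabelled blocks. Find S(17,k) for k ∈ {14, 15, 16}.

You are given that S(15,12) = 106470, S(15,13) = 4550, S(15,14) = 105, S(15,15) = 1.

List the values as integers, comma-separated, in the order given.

249900, 7820, 136

i=16: T(16,13)=106470+13·4550=165620 | T(16,14)=4550+14·105=6020 | T(16,15)=105+15·1=120 | T(16,16)=1+16·0=1
i=17: T(17,14)=165620+14·6020=249900 | T(17,15)=6020+15·120=7820 | T(17,16)=120+16·1=136
Read S(17,14) = 249900, S(17,15) = 7820, S(17,16) = 136.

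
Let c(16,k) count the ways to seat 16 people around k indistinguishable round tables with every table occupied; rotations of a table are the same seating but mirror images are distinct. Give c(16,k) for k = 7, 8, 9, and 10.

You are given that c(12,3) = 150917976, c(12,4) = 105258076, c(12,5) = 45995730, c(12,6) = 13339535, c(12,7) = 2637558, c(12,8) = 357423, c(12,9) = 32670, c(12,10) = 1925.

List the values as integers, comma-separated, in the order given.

i=13: T(13,4)=150917976+12·105258076=1414014888 | T(13,5)=105258076+12·45995730=657206836 | T(13,6)=45995730+12·13339535=206070150 | T(13,7)=13339535+12·2637558=44990231 | T(13,8)=2637558+12·357423=6926634 | T(13,9)=357423+12·32670=749463 | T(13,10)=32670+12·1925=55770
i=14: T(14,5)=1414014888+13·657206836=9957703756 | T(14,6)=657206836+13·206070150=3336118786 | T(14,7)=206070150+13·44990231=790943153 | T(14,8)=44990231+13·6926634=135036473 | T(14,9)=6926634+13·749463=16669653 | T(14,10)=749463+13·55770=1474473
i=15: T(15,6)=9957703756+14·3336118786=56663366760 | T(15,7)=3336118786+14·790943153=14409322928 | T(15,8)=790943153+14·135036473=2681453775 | T(15,9)=135036473+14·16669653=368411615 | T(15,10)=16669653+14·1474473=37312275
i=16: T(16,7)=56663366760+15·14409322928=272803210680 | T(16,8)=14409322928+15·2681453775=54631129553 | T(16,9)=2681453775+15·368411615=8207628000 | T(16,10)=368411615+15·37312275=928095740
Read c(16,7) = 272803210680, c(16,8) = 54631129553, c(16,9) = 8207628000, c(16,10) = 928095740.

272803210680, 54631129553, 8207628000, 928095740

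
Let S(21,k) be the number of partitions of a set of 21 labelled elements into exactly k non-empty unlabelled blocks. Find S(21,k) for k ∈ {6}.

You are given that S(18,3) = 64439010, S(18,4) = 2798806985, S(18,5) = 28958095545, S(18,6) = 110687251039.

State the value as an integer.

@19  (19,4):2798806985·4+64439010→11259666950, (19,5):28958095545·5+2798806985→147589284710, (19,6):110687251039·6+28958095545→693081601779
@20  (20,5):147589284710·5+11259666950→749206090500, (20,6):693081601779·6+147589284710→4306078895384
@21  (21,6):4306078895384·6+749206090500→26585679462804
Read S(21,6) = 26585679462804.

26585679462804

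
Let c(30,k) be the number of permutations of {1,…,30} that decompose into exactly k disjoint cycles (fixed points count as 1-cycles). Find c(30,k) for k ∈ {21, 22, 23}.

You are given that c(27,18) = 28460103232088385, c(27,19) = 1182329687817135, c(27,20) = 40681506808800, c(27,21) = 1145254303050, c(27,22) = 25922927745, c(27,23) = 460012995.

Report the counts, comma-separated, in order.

r28: T_28,19=27×1182329687817135+28460103232088385=60383004803151030; T_28,20=27×40681506808800+1182329687817135=2280730371654735; T_28,21=27×1145254303050+40681506808800=71603372991150; T_28,22=27×25922927745+1145254303050=1845173352165; T_28,23=27×460012995+25922927745=38343278610
r29: T_29,20=28×2280730371654735+60383004803151030=124243455209483610; T_29,21=28×71603372991150+2280730371654735=4285624815406935; T_29,22=28×1845173352165+71603372991150=123268226851770; T_29,23=28×38343278610+1845173352165=2918785153245
r30: T_30,21=29×4285624815406935+124243455209483610=248526574856284725; T_30,22=29×123268226851770+4285624815406935=7860403394108265; T_30,23=29×2918785153245+123268226851770=207912996295875
Read c(30,21) = 248526574856284725, c(30,22) = 7860403394108265, c(30,23) = 207912996295875.

248526574856284725, 7860403394108265, 207912996295875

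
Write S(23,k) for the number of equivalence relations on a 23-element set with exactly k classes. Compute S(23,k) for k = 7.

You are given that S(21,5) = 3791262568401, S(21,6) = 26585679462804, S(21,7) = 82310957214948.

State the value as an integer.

[22] T[22,6]:6*26585679462804+3791262568401=163305339345225 · T[22,7]:7*82310957214948+26585679462804=602762379967440
[23] T[23,7]:7*602762379967440+163305339345225=4382641999117305
Read S(23,7) = 4382641999117305.

4382641999117305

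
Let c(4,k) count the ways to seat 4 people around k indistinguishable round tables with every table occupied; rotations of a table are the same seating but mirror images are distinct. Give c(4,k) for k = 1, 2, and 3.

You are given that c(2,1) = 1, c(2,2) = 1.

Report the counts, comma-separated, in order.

r3: T_3,1=2×1+0=2; T_3,2=2×1+1=3; T_3,3=2×0+1=1
r4: T_4,1=3×2+0=6; T_4,2=3×3+2=11; T_4,3=3×1+3=6
Read c(4,1) = 6, c(4,2) = 11, c(4,3) = 6.

6, 11, 6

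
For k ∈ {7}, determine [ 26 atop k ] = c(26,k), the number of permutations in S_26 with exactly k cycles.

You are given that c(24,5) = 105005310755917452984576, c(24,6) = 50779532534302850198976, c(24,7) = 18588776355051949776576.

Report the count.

13746468217967926978680000

[25] T[25,6]:24*50779532534302850198976+105005310755917452984576=1323714091579185857760000 · T[25,7]:24*18588776355051949776576+50779532534302850198976=496910165055549644836800
[26] T[26,7]:25*496910165055549644836800+1323714091579185857760000=13746468217967926978680000
Read c(26,7) = 13746468217967926978680000.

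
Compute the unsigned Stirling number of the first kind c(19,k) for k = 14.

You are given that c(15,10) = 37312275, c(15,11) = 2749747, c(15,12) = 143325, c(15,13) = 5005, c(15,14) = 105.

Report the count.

549789282

r16: T_16,11=15×2749747+37312275=78558480; T_16,12=15×143325+2749747=4899622; T_16,13=15×5005+143325=218400; T_16,14=15×105+5005=6580
r17: T_17,12=16×4899622+78558480=156952432; T_17,13=16×218400+4899622=8394022; T_17,14=16×6580+218400=323680
r18: T_18,13=17×8394022+156952432=299650806; T_18,14=17×323680+8394022=13896582
r19: T_19,14=18×13896582+299650806=549789282
Read c(19,14) = 549789282.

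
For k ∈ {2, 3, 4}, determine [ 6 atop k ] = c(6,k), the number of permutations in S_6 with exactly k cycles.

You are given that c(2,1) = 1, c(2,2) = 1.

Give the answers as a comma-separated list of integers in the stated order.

r3: T_3,1=2×1+0=2; T_3,2=2×1+1=3; T_3,3=2×0+1=1
r4: T_4,1=3×2+0=6; T_4,2=3×3+2=11; T_4,3=3×1+3=6; T_4,4=3×0+1=1
r5: T_5,1=4×6+0=24; T_5,2=4×11+6=50; T_5,3=4×6+11=35; T_5,4=4×1+6=10
r6: T_6,2=5×50+24=274; T_6,3=5×35+50=225; T_6,4=5×10+35=85
Read c(6,2) = 274, c(6,3) = 225, c(6,4) = 85.

274, 225, 85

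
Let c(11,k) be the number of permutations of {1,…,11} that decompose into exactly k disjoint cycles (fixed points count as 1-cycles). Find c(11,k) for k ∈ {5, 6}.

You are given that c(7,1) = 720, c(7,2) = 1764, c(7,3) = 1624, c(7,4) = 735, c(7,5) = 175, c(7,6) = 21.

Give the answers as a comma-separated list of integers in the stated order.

3416930, 902055

row 8: T[8][2]=7·1764+720=13068  T[8][3]=7·1624+1764=13132  T[8][4]=7·735+1624=6769  T[8][5]=7·175+735=1960  T[8][6]=7·21+175=322
row 9: T[9][3]=8·13132+13068=118124  T[9][4]=8·6769+13132=67284  T[9][5]=8·1960+6769=22449  T[9][6]=8·322+1960=4536
row 10: T[10][4]=9·67284+118124=723680  T[10][5]=9·22449+67284=269325  T[10][6]=9·4536+22449=63273
row 11: T[11][5]=10·269325+723680=3416930  T[11][6]=10·63273+269325=902055
Read c(11,5) = 3416930, c(11,6) = 902055.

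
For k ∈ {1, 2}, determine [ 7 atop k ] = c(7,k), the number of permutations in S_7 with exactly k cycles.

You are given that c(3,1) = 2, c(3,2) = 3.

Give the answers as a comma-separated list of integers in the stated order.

r4: T_4,1=3×2+0=6; T_4,2=3×3+2=11
r5: T_5,1=4×6+0=24; T_5,2=4×11+6=50
r6: T_6,1=5×24+0=120; T_6,2=5×50+24=274
r7: T_7,1=6×120+0=720; T_7,2=6×274+120=1764
Read c(7,1) = 720, c(7,2) = 1764.

720, 1764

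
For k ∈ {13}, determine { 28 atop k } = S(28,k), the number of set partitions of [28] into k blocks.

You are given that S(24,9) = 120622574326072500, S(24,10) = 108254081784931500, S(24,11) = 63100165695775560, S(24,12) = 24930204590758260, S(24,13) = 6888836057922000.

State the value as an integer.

451512851236272407400

@25  (25,10):108254081784931500·10+120622574326072500→1203163392175387500, (25,11):63100165695775560·11+108254081784931500→802355904438462660, (25,12):24930204590758260·12+63100165695775560→362262620784874680, (25,13):6888836057922000·13+24930204590758260→114485073343744260
@26  (26,11):802355904438462660·11+1203163392175387500→10029078340998476760, (26,12):362262620784874680·12+802355904438462660→5149507353856958820, (26,13):114485073343744260·13+362262620784874680→1850568574253550060
@27  (27,12):5149507353856958820·12+10029078340998476760→71823166587281982600, (27,13):1850568574253550060·13+5149507353856958820→29206898819153109600
@28  (28,13):29206898819153109600·13+71823166587281982600→451512851236272407400
Read S(28,13) = 451512851236272407400.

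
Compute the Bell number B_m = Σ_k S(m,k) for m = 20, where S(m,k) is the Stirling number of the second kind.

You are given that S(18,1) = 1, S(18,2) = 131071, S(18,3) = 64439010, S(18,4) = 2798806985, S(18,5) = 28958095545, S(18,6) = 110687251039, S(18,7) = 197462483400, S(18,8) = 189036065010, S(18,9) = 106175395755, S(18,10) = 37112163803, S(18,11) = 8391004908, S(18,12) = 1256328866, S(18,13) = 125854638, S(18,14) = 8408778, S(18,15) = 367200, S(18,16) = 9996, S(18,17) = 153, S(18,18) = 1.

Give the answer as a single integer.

i=19: T(19,1)=0+1·1=1 | T(19,2)=1+2·131071=262143 | T(19,3)=131071+3·64439010=193448101 | T(19,4)=64439010+4·2798806985=11259666950 | T(19,5)=2798806985+5·28958095545=147589284710 | T(19,6)=28958095545+6·110687251039=693081601779 | T(19,7)=110687251039+7·197462483400=1492924634839 | T(19,8)=197462483400+8·189036065010=1709751003480 | T(19,9)=189036065010+9·106175395755=1144614626805 | T(19,10)=106175395755+10·37112163803=477297033785 | T(19,11)=37112163803+11·8391004908=129413217791 | T(19,12)=8391004908+12·1256328866=23466951300 | T(19,13)=1256328866+13·125854638=2892439160 | T(19,14)=125854638+14·8408778=243577530 | T(19,15)=8408778+15·367200=13916778 | T(19,16)=367200+16·9996=527136 | T(19,17)=9996+17·153=12597 | T(19,18)=153+18·1=171 | T(19,19)=1+19·0=1
i=20: T(20,1)=0+1·1=1 | T(20,2)=1+2·262143=524287 | T(20,3)=262143+3·193448101=580606446 | T(20,4)=193448101+4·11259666950=45232115901 | T(20,5)=11259666950+5·147589284710=749206090500 | T(20,6)=147589284710+6·693081601779=4306078895384 | T(20,7)=693081601779+7·1492924634839=11143554045652 | T(20,8)=1492924634839+8·1709751003480=15170932662679 | T(20,9)=1709751003480+9·1144614626805=12011282644725 | T(20,10)=1144614626805+10·477297033785=5917584964655 | T(20,11)=477297033785+11·129413217791=1900842429486 | T(20,12)=129413217791+12·23466951300=411016633391 | T(20,13)=23466951300+13·2892439160=61068660380 | T(20,14)=2892439160+14·243577530=6302524580 | T(20,15)=243577530+15·13916778=452329200 | T(20,16)=13916778+16·527136=22350954 | T(20,17)=527136+17·12597=741285 | T(20,18)=12597+18·171=15675 | T(20,19)=171+19·1=190 | T(20,20)=1+20·0=1
B_20 = ΣS(20,k) = 1+524287+580606446+45232115901+749206090500+4306078895384+11143554045652+15170932662679+12011282644725+5917584964655+1900842429486+411016633391+61068660380+6302524580+452329200+22350954+741285+15675+190+1 = 51724158235372

51724158235372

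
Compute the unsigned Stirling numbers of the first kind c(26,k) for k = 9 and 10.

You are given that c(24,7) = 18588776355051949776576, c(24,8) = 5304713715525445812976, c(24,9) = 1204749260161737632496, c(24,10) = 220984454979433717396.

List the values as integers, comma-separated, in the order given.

1001369304512841374110000, 196928100451110820242880

[25] T[25,8]:24*5304713715525445812976+18588776355051949776576=145901905527662649288000 · T[25,9]:24*1204749260161737632496+5304713715525445812976=34218695959407148992880 · T[25,10]:24*220984454979433717396+1204749260161737632496=6508376179668146850000
[26] T[26,9]:25*34218695959407148992880+145901905527662649288000=1001369304512841374110000 · T[26,10]:25*6508376179668146850000+34218695959407148992880=196928100451110820242880
Read c(26,9) = 1001369304512841374110000, c(26,10) = 196928100451110820242880.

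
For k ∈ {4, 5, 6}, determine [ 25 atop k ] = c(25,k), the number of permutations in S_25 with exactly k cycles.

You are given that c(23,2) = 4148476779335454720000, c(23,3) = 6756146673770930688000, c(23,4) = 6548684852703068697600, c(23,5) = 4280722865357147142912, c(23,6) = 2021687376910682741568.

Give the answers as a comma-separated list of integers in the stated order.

3936561409138663118131200, 2677503356427960382362624, 1323714091579185857760000

r24: T_24,3=23×6756146673770930688000+4148476779335454720000=159539850276066860544000; T_24,4=23×6548684852703068697600+6756146673770930688000=157375898285941510732800; T_24,5=23×4280722865357147142912+6548684852703068697600=105005310755917452984576; T_24,6=23×2021687376910682741568+4280722865357147142912=50779532534302850198976
r25: T_25,4=24×157375898285941510732800+159539850276066860544000=3936561409138663118131200; T_25,5=24×105005310755917452984576+157375898285941510732800=2677503356427960382362624; T_25,6=24×50779532534302850198976+105005310755917452984576=1323714091579185857760000
Read c(25,4) = 3936561409138663118131200, c(25,5) = 2677503356427960382362624, c(25,6) = 1323714091579185857760000.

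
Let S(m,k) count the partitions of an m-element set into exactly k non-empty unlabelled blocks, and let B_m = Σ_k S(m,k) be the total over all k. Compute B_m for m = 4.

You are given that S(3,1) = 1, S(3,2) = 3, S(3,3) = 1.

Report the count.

i=4: T(4,1)=0+1·1=1 | T(4,2)=1+2·3=7 | T(4,3)=3+3·1=6 | T(4,4)=1+4·0=1
B_4 = ΣS(4,k) = 1+7+6+1 = 15

15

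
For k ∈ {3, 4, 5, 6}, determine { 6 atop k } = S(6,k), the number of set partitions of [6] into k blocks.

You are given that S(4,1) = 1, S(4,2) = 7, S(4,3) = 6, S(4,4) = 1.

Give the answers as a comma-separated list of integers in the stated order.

i=5: T(5,2)=1+2·7=15 | T(5,3)=7+3·6=25 | T(5,4)=6+4·1=10 | T(5,5)=1+5·0=1
i=6: T(6,3)=15+3·25=90 | T(6,4)=25+4·10=65 | T(6,5)=10+5·1=15 | T(6,6)=1+6·0=1
Read S(6,3) = 90, S(6,4) = 65, S(6,5) = 15, S(6,6) = 1.

90, 65, 15, 1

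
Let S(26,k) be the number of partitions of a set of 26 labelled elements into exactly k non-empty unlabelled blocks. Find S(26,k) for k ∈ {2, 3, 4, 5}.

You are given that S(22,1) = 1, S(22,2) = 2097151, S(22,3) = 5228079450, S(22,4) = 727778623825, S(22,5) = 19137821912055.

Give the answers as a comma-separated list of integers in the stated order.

r23: T_23,1=1×1+0=1; T_23,2=2×2097151+1=4194303; T_23,3=3×5228079450+2097151=15686335501; T_23,4=4×727778623825+5228079450=2916342574750; T_23,5=5×19137821912055+727778623825=96416888184100
r24: T_24,1=1×1+0=1; T_24,2=2×4194303+1=8388607; T_24,3=3×15686335501+4194303=47063200806; T_24,4=4×2916342574750+15686335501=11681056634501; T_24,5=5×96416888184100+2916342574750=485000783495250
r25: T_25,1=1×1+0=1; T_25,2=2×8388607+1=16777215; T_25,3=3×47063200806+8388607=141197991025; T_25,4=4×11681056634501+47063200806=46771289738810; T_25,5=5×485000783495250+11681056634501=2436684974110751
r26: T_26,2=2×16777215+1=33554431; T_26,3=3×141197991025+16777215=423610750290; T_26,4=4×46771289738810+141197991025=187226356946265; T_26,5=5×2436684974110751+46771289738810=12230196160292565
Read S(26,2) = 33554431, S(26,3) = 423610750290, S(26,4) = 187226356946265, S(26,5) = 12230196160292565.

33554431, 423610750290, 187226356946265, 12230196160292565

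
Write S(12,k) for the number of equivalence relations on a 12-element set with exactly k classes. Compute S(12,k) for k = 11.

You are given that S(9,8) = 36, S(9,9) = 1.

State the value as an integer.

r10: T_10,9=9×1+36=45; T_10,10=10×0+1=1
r11: T_11,10=10×1+45=55; T_11,11=11×0+1=1
r12: T_12,11=11×1+55=66
Read S(12,11) = 66.

66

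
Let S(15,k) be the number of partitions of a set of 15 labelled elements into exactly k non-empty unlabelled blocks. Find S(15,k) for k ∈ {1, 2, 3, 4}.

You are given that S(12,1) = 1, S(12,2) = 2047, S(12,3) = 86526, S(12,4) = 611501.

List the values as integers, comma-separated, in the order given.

i=13: T(13,1)=0+1·1=1 | T(13,2)=1+2·2047=4095 | T(13,3)=2047+3·86526=261625 | T(13,4)=86526+4·611501=2532530
i=14: T(14,1)=0+1·1=1 | T(14,2)=1+2·4095=8191 | T(14,3)=4095+3·261625=788970 | T(14,4)=261625+4·2532530=10391745
i=15: T(15,1)=0+1·1=1 | T(15,2)=1+2·8191=16383 | T(15,3)=8191+3·788970=2375101 | T(15,4)=788970+4·10391745=42355950
Read S(15,1) = 1, S(15,2) = 16383, S(15,3) = 2375101, S(15,4) = 42355950.

1, 16383, 2375101, 42355950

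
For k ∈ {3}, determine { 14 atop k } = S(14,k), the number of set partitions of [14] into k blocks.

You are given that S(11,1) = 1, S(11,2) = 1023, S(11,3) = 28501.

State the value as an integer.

[12] T[12,1]:1*1+0=1 · T[12,2]:2*1023+1=2047 · T[12,3]:3*28501+1023=86526
[13] T[13,2]:2*2047+1=4095 · T[13,3]:3*86526+2047=261625
[14] T[14,3]:3*261625+4095=788970
Read S(14,3) = 788970.

788970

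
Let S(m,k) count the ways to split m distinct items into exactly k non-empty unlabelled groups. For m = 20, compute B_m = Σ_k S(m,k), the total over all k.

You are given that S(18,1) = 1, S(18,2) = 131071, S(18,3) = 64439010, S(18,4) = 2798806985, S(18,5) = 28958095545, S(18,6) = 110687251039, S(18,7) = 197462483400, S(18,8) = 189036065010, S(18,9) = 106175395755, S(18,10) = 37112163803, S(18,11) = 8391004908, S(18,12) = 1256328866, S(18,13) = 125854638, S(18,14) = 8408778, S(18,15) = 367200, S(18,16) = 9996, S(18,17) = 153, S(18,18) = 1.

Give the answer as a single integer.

51724158235372

[19] T[19,1]:1*1+0=1 · T[19,2]:2*131071+1=262143 · T[19,3]:3*64439010+131071=193448101 · T[19,4]:4*2798806985+64439010=11259666950 · T[19,5]:5*28958095545+2798806985=147589284710 · T[19,6]:6*110687251039+28958095545=693081601779 · T[19,7]:7*197462483400+110687251039=1492924634839 · T[19,8]:8*189036065010+197462483400=1709751003480 · T[19,9]:9*106175395755+189036065010=1144614626805 · T[19,10]:10*37112163803+106175395755=477297033785 · T[19,11]:11*8391004908+37112163803=129413217791 · T[19,12]:12*1256328866+8391004908=23466951300 · T[19,13]:13*125854638+1256328866=2892439160 · T[19,14]:14*8408778+125854638=243577530 · T[19,15]:15*367200+8408778=13916778 · T[19,16]:16*9996+367200=527136 · T[19,17]:17*153+9996=12597 · T[19,18]:18*1+153=171 · T[19,19]:19*0+1=1
[20] T[20,1]:1*1+0=1 · T[20,2]:2*262143+1=524287 · T[20,3]:3*193448101+262143=580606446 · T[20,4]:4*11259666950+193448101=45232115901 · T[20,5]:5*147589284710+11259666950=749206090500 · T[20,6]:6*693081601779+147589284710=4306078895384 · T[20,7]:7*1492924634839+693081601779=11143554045652 · T[20,8]:8*1709751003480+1492924634839=15170932662679 · T[20,9]:9*1144614626805+1709751003480=12011282644725 · T[20,10]:10*477297033785+1144614626805=5917584964655 · T[20,11]:11*129413217791+477297033785=1900842429486 · T[20,12]:12*23466951300+129413217791=411016633391 · T[20,13]:13*2892439160+23466951300=61068660380 · T[20,14]:14*243577530+2892439160=6302524580 · T[20,15]:15*13916778+243577530=452329200 · T[20,16]:16*527136+13916778=22350954 · T[20,17]:17*12597+527136=741285 · T[20,18]:18*171+12597=15675 · T[20,19]:19*1+171=190 · T[20,20]:20*0+1=1
B_20 = ΣS(20,k) = 1+524287+580606446+45232115901+749206090500+4306078895384+11143554045652+15170932662679+12011282644725+5917584964655+1900842429486+411016633391+61068660380+6302524580+452329200+22350954+741285+15675+190+1 = 51724158235372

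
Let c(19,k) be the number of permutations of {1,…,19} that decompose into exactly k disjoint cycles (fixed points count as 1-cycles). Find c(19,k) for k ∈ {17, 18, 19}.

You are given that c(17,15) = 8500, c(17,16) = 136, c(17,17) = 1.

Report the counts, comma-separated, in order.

13566, 171, 1

[18] T[18,16]:17*136+8500=10812 · T[18,17]:17*1+136=153 · T[18,18]:17*0+1=1
[19] T[19,17]:18*153+10812=13566 · T[19,18]:18*1+153=171 · T[19,19]:18*0+1=1
Read c(19,17) = 13566, c(19,18) = 171, c(19,19) = 1.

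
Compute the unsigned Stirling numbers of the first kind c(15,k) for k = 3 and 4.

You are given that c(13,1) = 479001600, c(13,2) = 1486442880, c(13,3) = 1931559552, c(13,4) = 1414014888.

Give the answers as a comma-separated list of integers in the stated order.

392156797824, 310989260400

r14: T_14,2=13×1486442880+479001600=19802759040; T_14,3=13×1931559552+1486442880=26596717056; T_14,4=13×1414014888+1931559552=20313753096
r15: T_15,3=14×26596717056+19802759040=392156797824; T_15,4=14×20313753096+26596717056=310989260400
Read c(15,3) = 392156797824, c(15,4) = 310989260400.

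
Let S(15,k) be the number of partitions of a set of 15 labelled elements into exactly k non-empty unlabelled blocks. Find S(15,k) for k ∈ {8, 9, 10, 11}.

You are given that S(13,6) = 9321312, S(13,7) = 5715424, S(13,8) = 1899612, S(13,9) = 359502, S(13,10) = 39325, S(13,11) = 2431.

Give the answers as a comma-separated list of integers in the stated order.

216627840, 67128490, 12662650, 1479478

i=14: T(14,7)=9321312+7·5715424=49329280 | T(14,8)=5715424+8·1899612=20912320 | T(14,9)=1899612+9·359502=5135130 | T(14,10)=359502+10·39325=752752 | T(14,11)=39325+11·2431=66066
i=15: T(15,8)=49329280+8·20912320=216627840 | T(15,9)=20912320+9·5135130=67128490 | T(15,10)=5135130+10·752752=12662650 | T(15,11)=752752+11·66066=1479478
Read S(15,8) = 216627840, S(15,9) = 67128490, S(15,10) = 12662650, S(15,11) = 1479478.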